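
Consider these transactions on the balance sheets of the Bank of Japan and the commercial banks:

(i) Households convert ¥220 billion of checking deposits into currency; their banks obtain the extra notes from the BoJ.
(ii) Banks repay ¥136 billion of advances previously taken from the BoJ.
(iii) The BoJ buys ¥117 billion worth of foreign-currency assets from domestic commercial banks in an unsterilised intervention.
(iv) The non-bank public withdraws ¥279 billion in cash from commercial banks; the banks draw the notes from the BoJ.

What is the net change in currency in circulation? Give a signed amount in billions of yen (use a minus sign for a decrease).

BoJ balance sheet:
  Assets:      Loans to banks −¥136B, Foreign assets +¥117B
  Liabilities: Bank reserves −¥518B, Currency in circulation +¥499B
So the change in currency in circulation is +¥499 billion.

+¥499 billion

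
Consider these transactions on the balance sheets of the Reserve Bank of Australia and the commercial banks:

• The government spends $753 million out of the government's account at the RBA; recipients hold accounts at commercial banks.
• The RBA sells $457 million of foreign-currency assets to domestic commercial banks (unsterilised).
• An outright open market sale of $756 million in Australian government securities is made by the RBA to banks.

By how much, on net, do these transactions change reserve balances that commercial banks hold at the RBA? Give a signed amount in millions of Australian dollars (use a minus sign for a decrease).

Government spending $753 million: government payments flow into bank reserve accounts → +$753M.
FX sale $457 million: the buying banks pay out of their reserve balances → −$457M.
OMO sale (to banks) $756 million: the buying banks pay out of their reserve balances → −$756M.
Net: 753 − 457 − 756 = -$460 million.

-$460 million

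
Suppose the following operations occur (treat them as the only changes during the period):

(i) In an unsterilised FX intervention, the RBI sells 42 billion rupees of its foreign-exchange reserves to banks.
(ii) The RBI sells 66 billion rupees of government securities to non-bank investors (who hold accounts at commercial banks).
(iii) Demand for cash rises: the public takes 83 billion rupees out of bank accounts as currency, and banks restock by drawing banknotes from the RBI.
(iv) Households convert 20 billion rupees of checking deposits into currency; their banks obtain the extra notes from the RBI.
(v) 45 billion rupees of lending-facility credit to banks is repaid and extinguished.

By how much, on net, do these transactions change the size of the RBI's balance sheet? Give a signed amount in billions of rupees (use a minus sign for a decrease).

-153 billion

RBI balance sheet:
  Assets:      Securities −66B, Loans to banks −45B, Foreign assets −42B
  Liabilities: Bank reserves −256B, Currency in circulation +103B
Change in total RBI assets = -153 billion.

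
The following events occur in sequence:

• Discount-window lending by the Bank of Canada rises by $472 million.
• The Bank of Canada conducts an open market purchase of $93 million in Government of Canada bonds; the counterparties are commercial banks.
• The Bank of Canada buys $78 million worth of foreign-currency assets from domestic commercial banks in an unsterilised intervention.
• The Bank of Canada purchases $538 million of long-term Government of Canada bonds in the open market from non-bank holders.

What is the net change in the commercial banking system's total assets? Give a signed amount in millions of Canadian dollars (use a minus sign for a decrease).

+$1010 million

Discount-window loan $472 million: bank balance sheets expand → +$472M.
OMO purchase (from banks) $93 million: just an asset swap on bank balance sheets → 0.
FX purchase $78 million: just an asset swap on bank balance sheets → 0.
Asset purchase (from non-banks) $538 million: bank balance sheets expand → +$538M.
Net: 472 + 0 + 0 + 538 = +$1010 million.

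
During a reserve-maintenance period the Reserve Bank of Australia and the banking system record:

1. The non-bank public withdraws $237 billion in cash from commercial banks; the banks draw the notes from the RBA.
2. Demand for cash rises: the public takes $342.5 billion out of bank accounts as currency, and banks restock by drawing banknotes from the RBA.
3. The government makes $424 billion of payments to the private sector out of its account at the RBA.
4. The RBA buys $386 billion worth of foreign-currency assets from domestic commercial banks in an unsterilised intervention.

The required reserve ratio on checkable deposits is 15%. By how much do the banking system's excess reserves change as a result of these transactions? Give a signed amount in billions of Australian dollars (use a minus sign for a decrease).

+$253.825 billion

Currency withdrawal $237 billion: reserves −$237B, deposits −$237B.
Currency withdrawal $342.5 billion: reserves −$342.5B, deposits −$342.5B.
Government spending $424 billion: reserves +$424B, deposits +$424B.
FX purchase $386 billion: reserves +$386B, deposits 0.
Totals: Δreserves = +$230.5B, Δdeposits = −$155.5B.
Δrequired reserves = 15% × −$155.5B = −$23.325B.
Δexcess reserves = Δreserves − Δrequired = +$230.5B − (−$23.325B) = +$253.825 billion.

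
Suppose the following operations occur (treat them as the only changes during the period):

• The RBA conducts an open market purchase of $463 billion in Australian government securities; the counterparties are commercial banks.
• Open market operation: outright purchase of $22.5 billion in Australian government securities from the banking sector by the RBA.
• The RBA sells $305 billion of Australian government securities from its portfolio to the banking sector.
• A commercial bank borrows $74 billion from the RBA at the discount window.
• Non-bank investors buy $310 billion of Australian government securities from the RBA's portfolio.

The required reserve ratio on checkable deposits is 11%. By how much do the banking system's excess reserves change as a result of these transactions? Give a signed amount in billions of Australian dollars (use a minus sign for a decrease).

OMO purchase (from banks) $463 billion: reserves +$463B, deposits 0.
OMO purchase (from banks) $22.5 billion: reserves +$22.5B, deposits 0.
OMO sale (to banks) $305 billion: reserves −$305B, deposits 0.
Discount-window loan $74 billion: reserves +$74B, deposits 0.
Asset sale (to non-banks) $310 billion: reserves −$310B, deposits −$310B.
Totals: Δreserves = −$55.5B, Δdeposits = −$310B.
Δrequired reserves = 11% × −$310B = −$34.1B.
Δexcess reserves = Δreserves − Δrequired = −$55.5B − (−$34.1B) = -$21.4 billion.

-$21.4 billion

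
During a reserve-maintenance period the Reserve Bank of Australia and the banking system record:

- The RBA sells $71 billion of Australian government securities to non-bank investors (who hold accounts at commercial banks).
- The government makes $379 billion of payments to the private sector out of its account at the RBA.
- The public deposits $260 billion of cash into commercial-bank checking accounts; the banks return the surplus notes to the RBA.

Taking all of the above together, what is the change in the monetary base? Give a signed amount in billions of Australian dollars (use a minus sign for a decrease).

+$308 billion

Asset sale (to non-banks) $71 billion: RBA balance sheet contracts → −$71B.
Government spending $379 billion: a non-base liability converts back to reserves → +$379B.
Currency deposit $260 billion: just a shift between currency and reserves — both are base money → 0.
Net: −71 + 379 + 0 = +$308 billion.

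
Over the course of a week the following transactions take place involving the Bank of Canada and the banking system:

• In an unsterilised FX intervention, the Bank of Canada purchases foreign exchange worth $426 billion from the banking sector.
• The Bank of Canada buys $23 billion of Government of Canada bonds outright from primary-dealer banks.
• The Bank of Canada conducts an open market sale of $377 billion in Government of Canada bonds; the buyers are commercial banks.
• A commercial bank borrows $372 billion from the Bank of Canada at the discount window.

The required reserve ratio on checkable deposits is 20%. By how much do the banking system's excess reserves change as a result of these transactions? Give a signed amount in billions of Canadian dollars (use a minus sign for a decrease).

+$444 billion

FX purchase $426 billion: reserves +$426B, deposits 0.
OMO purchase (from banks) $23 billion: reserves +$23B, deposits 0.
OMO sale (to banks) $377 billion: reserves −$377B, deposits 0.
Discount-window loan $372 billion: reserves +$372B, deposits 0.
Totals: Δreserves = +$444B, Δdeposits = 0.
Δrequired reserves = 20% × 0 = 0.
Δexcess reserves = Δreserves − Δrequired = +$444B − (0) = +$444 billion.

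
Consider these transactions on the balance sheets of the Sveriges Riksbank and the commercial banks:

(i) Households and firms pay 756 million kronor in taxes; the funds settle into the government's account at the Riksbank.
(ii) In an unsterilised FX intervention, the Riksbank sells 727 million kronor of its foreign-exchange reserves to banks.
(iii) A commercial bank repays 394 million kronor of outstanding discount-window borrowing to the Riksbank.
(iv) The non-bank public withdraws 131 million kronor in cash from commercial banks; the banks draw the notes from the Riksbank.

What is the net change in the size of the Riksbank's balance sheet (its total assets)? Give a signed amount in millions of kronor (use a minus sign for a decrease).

-1121 million

Riksbank balance sheet:
  Assets:      Loans to banks −394M, Foreign assets −727M
  Liabilities: Bank reserves −2008M, Currency in circulation +131M, Government deposits +756M
Commercial banking system:
  Assets:      Reserves at CB −2008M, Foreign assets +727M
  Liabilities: Checkable deposits −887M, Borrowings from CB −394M
Change in total Riksbank assets = -1121 million.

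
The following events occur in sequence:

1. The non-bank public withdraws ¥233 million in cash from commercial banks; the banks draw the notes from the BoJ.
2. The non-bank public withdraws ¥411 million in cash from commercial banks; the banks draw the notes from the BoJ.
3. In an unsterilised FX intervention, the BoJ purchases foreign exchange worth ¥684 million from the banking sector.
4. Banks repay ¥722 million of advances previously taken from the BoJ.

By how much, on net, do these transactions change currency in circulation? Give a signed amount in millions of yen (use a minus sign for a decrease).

+¥644 million

Currency withdrawal ¥233 million: notes leave the central bank → +¥233M.
Currency withdrawal ¥411 million: notes leave the central bank → +¥411M.
FX purchase ¥684 million: no currency enters or leaves circulation → 0.
Discount-window repayment ¥722 million: no currency enters or leaves circulation → 0.
Net: 233 + 411 + 0 + 0 = +¥644 million.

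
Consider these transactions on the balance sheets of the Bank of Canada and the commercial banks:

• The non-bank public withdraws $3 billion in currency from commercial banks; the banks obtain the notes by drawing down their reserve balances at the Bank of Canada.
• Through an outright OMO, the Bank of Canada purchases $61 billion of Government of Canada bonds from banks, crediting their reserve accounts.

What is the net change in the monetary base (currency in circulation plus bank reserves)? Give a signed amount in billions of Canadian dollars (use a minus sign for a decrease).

Currency withdrawal $3 billion: just a shift between currency and reserves — both are base money → 0.
OMO purchase (from banks) $61 billion: Bank of Canada balance sheet expands → +$61B.
Net: 0 + 61 = +$61 billion.

+$61 billion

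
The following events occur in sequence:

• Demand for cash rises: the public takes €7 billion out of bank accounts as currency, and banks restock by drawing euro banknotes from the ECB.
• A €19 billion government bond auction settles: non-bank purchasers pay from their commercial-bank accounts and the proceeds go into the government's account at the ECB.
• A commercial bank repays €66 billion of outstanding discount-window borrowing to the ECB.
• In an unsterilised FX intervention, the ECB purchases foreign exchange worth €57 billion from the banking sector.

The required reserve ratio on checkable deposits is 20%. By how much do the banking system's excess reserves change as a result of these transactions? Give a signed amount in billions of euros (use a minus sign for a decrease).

Currency withdrawal €7 billion: reserves −€7B, deposits −€7B.
Government account inflow €19 billion: reserves −€19B, deposits −€19B.
Discount-window repayment €66 billion: reserves −€66B, deposits 0.
FX purchase €57 billion: reserves +€57B, deposits 0.
Totals: Δreserves = −€35B, Δdeposits = −€26B.
Δrequired reserves = 20% × −€26B = −€5.2B.
Δexcess reserves = Δreserves − Δrequired = −€35B − (−€5.2B) = -€29.8 billion.

-€29.8 billion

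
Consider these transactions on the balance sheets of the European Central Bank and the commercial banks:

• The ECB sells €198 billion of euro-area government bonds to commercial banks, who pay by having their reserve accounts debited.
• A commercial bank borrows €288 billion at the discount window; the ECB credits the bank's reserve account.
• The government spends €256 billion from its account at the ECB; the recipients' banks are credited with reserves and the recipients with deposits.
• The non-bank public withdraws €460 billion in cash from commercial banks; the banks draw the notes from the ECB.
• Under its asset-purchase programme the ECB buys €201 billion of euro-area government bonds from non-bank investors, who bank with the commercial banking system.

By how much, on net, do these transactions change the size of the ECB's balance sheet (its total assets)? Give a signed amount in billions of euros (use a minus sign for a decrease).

OMO sale (to banks) €198 billion: an ECB asset is shed → −€198B.
Discount-window loan €288 billion: an ECB asset is acquired → +€288B.
Government spending €256 billion: only the composition of liabilities changes → 0.
Currency withdrawal €460 billion: only the composition of liabilities changes → 0.
Asset purchase (from non-banks) €201 billion: an ECB asset is acquired → +€201B.
Net: −198 + 288 + 0 + 0 + 201 = +€291 billion.

+€291 billion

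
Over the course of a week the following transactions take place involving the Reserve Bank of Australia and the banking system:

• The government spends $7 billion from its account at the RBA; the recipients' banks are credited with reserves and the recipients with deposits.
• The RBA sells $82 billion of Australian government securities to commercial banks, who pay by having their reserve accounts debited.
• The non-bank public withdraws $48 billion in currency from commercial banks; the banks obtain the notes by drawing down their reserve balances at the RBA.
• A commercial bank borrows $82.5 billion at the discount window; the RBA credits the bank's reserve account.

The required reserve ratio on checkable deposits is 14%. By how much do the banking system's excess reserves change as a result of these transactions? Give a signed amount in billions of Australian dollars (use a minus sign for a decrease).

Government spending $7 billion: reserves +$7B, deposits +$7B.
OMO sale (to banks) $82 billion: reserves −$82B, deposits 0.
Currency withdrawal $48 billion: reserves −$48B, deposits −$48B.
Discount-window loan $82.5 billion: reserves +$82.5B, deposits 0.
Totals: Δreserves = −$40.5B, Δdeposits = −$41B.
Δrequired reserves = 14% × −$41B = −$5.74B.
Δexcess reserves = Δreserves − Δrequired = −$40.5B − (−$5.74B) = -$34.76 billion.

-$34.76 billion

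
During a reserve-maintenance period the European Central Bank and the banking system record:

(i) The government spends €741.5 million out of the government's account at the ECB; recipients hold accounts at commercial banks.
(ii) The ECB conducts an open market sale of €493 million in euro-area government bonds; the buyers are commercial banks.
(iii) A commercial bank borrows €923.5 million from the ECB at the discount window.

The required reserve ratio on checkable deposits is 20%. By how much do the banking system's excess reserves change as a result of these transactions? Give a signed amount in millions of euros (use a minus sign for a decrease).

Government spending €741.5 million: reserves +€741.5M, deposits +€741.5M.
OMO sale (to banks) €493 million: reserves −€493M, deposits 0.
Discount-window loan €923.5 million: reserves +€923.5M, deposits 0.
Totals: Δreserves = +€1172M, Δdeposits = +€741.5M.
Δrequired reserves = 20% × +€741.5M = +€148.3M.
Δexcess reserves = Δreserves − Δrequired = +€1172M − (+€148.3M) = +€1023.7 million.

+€1023.7 million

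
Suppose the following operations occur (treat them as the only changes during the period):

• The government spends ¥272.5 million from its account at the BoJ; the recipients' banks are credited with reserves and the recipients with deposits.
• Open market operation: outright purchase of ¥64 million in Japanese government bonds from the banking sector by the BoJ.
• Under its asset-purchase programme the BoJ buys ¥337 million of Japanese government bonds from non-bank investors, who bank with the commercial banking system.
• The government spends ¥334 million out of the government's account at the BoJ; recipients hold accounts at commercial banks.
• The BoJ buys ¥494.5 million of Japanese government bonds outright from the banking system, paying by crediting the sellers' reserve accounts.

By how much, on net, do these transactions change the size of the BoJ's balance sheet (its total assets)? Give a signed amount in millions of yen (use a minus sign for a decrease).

BoJ balance sheet:
  Assets:      Securities +¥895.5M
  Liabilities: Bank reserves +¥1502M, Government deposits −¥606.5M
Commercial banking system:
  Assets:      Reserves at CB +¥1502M, Securities −¥558.5M
  Liabilities: Checkable deposits +¥943.5M
Change in total BoJ assets = +¥895.5 million.

+¥895.5 million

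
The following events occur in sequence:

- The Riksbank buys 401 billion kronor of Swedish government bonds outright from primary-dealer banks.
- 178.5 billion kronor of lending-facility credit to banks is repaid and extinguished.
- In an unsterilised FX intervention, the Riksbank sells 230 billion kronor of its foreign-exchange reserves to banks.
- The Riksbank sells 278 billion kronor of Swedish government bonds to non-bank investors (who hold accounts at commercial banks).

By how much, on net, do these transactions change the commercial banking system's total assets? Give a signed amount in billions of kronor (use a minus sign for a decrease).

Riksbank balance sheet:
  Assets:      Securities +123B, Loans to banks −178.5B, Foreign assets −230B
  Liabilities: Bank reserves −285.5B
Commercial banking system:
  Assets:      Reserves at CB −285.5B, Securities −401B, Foreign assets +230B
  Liabilities: Checkable deposits −278B, Borrowings from CB −178.5B
Change in total bank assets = -456.5 billion.

-456.5 billion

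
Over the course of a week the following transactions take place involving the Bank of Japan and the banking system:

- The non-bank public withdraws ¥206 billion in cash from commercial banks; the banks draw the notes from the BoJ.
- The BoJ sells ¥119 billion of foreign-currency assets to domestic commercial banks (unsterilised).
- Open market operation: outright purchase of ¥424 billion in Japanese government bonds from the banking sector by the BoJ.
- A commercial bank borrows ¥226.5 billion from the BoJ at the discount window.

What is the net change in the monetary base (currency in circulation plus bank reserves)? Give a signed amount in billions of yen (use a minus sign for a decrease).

Currency withdrawal ¥206 billion: just a shift between currency and reserves — both are base money → 0.
FX sale ¥119 billion: BoJ balance sheet contracts → −¥119B.
OMO purchase (from banks) ¥424 billion: BoJ balance sheet expands → +¥424B.
Discount-window loan ¥226.5 billion: BoJ balance sheet expands → +¥226.5B.
Net: 0 − 119 + 424 + 226.5 = +¥531.5 billion.

+¥531.5 billion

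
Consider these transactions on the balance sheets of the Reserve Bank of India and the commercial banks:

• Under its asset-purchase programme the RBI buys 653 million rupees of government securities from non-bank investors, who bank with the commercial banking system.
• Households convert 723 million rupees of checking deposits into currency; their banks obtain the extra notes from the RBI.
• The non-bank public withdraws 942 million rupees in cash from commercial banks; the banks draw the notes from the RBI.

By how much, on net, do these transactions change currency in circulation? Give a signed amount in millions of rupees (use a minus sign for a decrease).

Asset purchase (from non-banks) 653 million rupees: no currency enters or leaves circulation → 0.
Currency withdrawal 723 million rupees: notes leave the central bank → +723M.
Currency withdrawal 942 million rupees: notes leave the central bank → +942M.
Net: 0 + 723 + 942 = +1665 million.

+1665 million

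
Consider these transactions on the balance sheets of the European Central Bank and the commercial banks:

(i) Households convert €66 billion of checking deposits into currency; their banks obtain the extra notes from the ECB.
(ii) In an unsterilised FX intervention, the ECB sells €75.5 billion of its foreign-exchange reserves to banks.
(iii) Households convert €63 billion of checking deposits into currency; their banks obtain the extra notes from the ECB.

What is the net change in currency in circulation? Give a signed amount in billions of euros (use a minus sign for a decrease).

+€129 billion

Currency withdrawal €66 billion: notes leave the central bank → +€66B.
FX sale €75.5 billion: no currency enters or leaves circulation → 0.
Currency withdrawal €63 billion: notes leave the central bank → +€63B.
Net: 66 + 0 + 63 = +€129 billion.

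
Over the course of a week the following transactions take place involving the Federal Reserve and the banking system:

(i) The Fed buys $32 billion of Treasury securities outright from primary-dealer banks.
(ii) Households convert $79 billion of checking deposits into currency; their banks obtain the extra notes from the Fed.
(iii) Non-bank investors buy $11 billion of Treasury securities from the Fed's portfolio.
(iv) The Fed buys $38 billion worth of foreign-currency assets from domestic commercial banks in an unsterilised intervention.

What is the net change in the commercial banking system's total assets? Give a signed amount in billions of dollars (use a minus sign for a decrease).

-$90 billion

Fed balance sheet:
  Assets:      Securities +$21B, Foreign assets +$38B
  Liabilities: Bank reserves −$20B, Currency in circulation +$79B
Commercial banking system:
  Assets:      Reserves at CB −$20B, Securities −$32B, Foreign assets −$38B
  Liabilities: Checkable deposits −$90B
Change in total bank assets = -$90 billion.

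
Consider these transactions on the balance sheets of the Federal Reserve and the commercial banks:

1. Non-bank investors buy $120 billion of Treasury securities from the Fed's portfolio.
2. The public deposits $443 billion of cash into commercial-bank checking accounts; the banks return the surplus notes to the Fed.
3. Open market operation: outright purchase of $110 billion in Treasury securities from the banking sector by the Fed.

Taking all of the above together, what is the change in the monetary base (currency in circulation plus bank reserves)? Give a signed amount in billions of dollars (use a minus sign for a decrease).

-$10 billion

Fed balance sheet:
  Assets:      Securities −$10B
  Liabilities: Bank reserves +$433B, Currency in circulation −$443B
Monetary base = currency + reserves: −$443B + (+$433B) = -$10 billion.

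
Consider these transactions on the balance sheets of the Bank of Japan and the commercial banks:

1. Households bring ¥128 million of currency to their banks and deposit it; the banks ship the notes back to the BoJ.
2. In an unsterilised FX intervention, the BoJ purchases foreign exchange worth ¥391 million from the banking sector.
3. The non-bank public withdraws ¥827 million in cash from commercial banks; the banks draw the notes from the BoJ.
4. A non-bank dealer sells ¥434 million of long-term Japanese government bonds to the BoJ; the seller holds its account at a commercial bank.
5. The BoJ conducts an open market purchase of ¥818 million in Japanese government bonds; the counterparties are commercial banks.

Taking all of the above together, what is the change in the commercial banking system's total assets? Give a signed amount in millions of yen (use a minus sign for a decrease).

BoJ balance sheet:
  Assets:      Securities +¥1252M, Foreign assets +¥391M
  Liabilities: Bank reserves +¥944M, Currency in circulation +¥699M
Commercial banking system:
  Assets:      Reserves at CB +¥944M, Securities −¥818M, Foreign assets −¥391M
  Liabilities: Checkable deposits −¥265M
Change in total bank assets = -¥265 million.

-¥265 million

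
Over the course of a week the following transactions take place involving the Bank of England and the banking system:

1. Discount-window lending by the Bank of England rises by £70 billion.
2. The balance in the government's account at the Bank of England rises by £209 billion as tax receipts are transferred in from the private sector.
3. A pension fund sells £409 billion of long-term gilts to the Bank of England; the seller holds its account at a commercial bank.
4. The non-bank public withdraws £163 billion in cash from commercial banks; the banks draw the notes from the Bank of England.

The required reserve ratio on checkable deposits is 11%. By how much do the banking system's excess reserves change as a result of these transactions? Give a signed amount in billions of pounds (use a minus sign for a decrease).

+£102.93 billion

Discount-window loan £70 billion: reserves +£70B, deposits 0.
Government account inflow £209 billion: reserves −£209B, deposits −£209B.
Asset purchase (from non-banks) £409 billion: reserves +£409B, deposits +£409B.
Currency withdrawal £163 billion: reserves −£163B, deposits −£163B.
Totals: Δreserves = +£107B, Δdeposits = +£37B.
Δrequired reserves = 11% × +£37B = +£4.07B.
Δexcess reserves = Δreserves − Δrequired = +£107B − (+£4.07B) = +£102.93 billion.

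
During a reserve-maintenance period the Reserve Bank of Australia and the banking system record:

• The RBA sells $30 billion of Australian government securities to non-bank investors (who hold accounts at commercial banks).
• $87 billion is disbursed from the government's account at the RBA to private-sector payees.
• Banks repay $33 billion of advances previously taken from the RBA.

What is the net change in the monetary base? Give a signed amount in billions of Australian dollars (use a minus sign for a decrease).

RBA balance sheet:
  Assets:      Securities −$30B, Loans to banks −$33B
  Liabilities: Bank reserves +$24B, Government deposits −$87B
Monetary base = currency + reserves: 0 + (+$24B) = +$24 billion.

+$24 billion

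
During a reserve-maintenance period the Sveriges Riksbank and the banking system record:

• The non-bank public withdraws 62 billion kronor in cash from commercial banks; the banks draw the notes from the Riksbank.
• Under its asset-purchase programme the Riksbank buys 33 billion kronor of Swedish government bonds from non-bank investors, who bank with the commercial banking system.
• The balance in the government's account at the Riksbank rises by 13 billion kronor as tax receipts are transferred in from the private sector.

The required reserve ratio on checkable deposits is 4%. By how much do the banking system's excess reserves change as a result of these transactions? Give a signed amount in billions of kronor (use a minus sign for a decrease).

-40.32 billion

Currency withdrawal 62 billion kronor: reserves −62B, deposits −62B.
Asset purchase (from non-banks) 33 billion kronor: reserves +33B, deposits +33B.
Government account inflow 13 billion kronor: reserves −13B, deposits −13B.
Totals: Δreserves = −42B, Δdeposits = −42B.
Δrequired reserves = 4% × −42B = −1.68B.
Δexcess reserves = Δreserves − Δrequired = −42B − (−1.68B) = -40.32 billion.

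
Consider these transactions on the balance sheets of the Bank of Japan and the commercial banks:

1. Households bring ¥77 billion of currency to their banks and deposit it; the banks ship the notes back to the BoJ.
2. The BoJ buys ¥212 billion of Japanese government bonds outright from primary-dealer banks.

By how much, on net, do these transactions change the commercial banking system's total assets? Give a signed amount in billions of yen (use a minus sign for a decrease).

+¥77 billion

Currency deposit ¥77 billion: bank balance sheets expand → +¥77B.
OMO purchase (from banks) ¥212 billion: just an asset swap on bank balance sheets → 0.
Net: 77 + 0 = +¥77 billion.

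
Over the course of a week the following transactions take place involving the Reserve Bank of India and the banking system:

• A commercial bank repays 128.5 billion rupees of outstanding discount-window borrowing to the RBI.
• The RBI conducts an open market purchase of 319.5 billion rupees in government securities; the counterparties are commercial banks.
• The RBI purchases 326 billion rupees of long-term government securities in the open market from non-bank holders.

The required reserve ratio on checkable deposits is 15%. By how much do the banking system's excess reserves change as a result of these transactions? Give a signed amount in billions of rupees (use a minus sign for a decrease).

+468.1 billion

Discount-window repayment 128.5 billion rupees: reserves −128.5B, deposits 0.
OMO purchase (from banks) 319.5 billion rupees: reserves +319.5B, deposits 0.
Asset purchase (from non-banks) 326 billion rupees: reserves +326B, deposits +326B.
Totals: Δreserves = +517B, Δdeposits = +326B.
Δrequired reserves = 15% × +326B = +48.9B.
Δexcess reserves = Δreserves − Δrequired = +517B − (+48.9B) = +468.1 billion.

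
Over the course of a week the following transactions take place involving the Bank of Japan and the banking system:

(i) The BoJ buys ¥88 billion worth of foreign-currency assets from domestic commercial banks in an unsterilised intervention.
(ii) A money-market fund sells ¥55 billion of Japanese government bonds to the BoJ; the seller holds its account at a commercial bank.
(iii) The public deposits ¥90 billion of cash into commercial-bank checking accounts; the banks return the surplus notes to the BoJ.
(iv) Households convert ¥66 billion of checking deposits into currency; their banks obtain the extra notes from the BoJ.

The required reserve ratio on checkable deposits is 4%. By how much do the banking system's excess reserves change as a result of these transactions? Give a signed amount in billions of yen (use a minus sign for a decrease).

+¥163.84 billion

FX purchase ¥88 billion: reserves +¥88B, deposits 0.
Asset purchase (from non-banks) ¥55 billion: reserves +¥55B, deposits +¥55B.
Currency deposit ¥90 billion: reserves +¥90B, deposits +¥90B.
Currency withdrawal ¥66 billion: reserves −¥66B, deposits −¥66B.
Totals: Δreserves = +¥167B, Δdeposits = +¥79B.
Δrequired reserves = 4% × +¥79B = +¥3.16B.
Δexcess reserves = Δreserves − Δrequired = +¥167B − (+¥3.16B) = +¥163.84 billion.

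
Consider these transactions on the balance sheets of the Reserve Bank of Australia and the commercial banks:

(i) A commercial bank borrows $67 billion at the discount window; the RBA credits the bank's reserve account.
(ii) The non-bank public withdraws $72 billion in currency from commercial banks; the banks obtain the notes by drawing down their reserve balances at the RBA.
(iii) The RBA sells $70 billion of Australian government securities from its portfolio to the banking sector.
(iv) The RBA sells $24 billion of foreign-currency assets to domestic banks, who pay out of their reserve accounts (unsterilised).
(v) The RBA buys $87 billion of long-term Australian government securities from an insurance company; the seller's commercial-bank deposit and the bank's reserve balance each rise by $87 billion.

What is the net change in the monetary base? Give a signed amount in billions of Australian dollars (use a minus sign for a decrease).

+$60 billion

Discount-window loan $67 billion: RBA balance sheet expands → +$67B.
Currency withdrawal $72 billion: just a shift between currency and reserves — both are base money → 0.
OMO sale (to banks) $70 billion: RBA balance sheet contracts → −$70B.
FX sale $24 billion: RBA balance sheet contracts → −$24B.
Asset purchase (from non-banks) $87 billion: RBA balance sheet expands → +$87B.
Net: 67 + 0 − 70 − 24 + 87 = +$60 billion.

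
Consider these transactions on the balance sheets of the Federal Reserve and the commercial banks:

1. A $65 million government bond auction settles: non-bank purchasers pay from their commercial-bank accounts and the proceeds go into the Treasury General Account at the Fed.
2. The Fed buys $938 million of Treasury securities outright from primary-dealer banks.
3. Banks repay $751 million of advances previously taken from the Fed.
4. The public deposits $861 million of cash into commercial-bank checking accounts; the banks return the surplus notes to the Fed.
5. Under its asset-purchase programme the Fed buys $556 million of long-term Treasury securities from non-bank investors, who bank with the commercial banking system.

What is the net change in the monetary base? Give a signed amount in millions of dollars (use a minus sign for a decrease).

+$678 million

Government account inflow $65 million: reserves shift to a non-base liability → −$65M.
OMO purchase (from banks) $938 million: Fed balance sheet expands → +$938M.
Discount-window repayment $751 million: Fed balance sheet contracts → −$751M.
Currency deposit $861 million: just a shift between currency and reserves — both are base money → 0.
Asset purchase (from non-banks) $556 million: Fed balance sheet expands → +$556M.
Net: −65 + 938 − 751 + 0 + 556 = +$678 million.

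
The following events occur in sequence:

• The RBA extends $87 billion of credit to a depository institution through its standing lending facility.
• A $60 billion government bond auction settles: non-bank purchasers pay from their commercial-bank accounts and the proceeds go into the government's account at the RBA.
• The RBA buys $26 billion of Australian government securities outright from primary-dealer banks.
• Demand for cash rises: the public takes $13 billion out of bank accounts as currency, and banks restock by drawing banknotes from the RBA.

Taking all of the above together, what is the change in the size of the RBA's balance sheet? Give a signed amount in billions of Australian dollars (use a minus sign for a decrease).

Discount-window loan $87 billion: an RBA asset is acquired → +$87B.
Government account inflow $60 billion: only the composition of liabilities changes → 0.
OMO purchase (from banks) $26 billion: an RBA asset is acquired → +$26B.
Currency withdrawal $13 billion: only the composition of liabilities changes → 0.
Net: 87 + 0 + 26 + 0 = +$113 billion.

+$113 billion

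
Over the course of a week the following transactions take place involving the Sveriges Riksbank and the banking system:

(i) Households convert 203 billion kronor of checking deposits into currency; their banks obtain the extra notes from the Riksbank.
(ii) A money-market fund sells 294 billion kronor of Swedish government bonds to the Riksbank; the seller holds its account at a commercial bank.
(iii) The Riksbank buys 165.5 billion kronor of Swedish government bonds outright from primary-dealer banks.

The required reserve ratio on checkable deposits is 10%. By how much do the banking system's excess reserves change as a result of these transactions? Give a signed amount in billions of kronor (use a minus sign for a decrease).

+247.4 billion

Currency withdrawal 203 billion kronor: reserves −203B, deposits −203B.
Asset purchase (from non-banks) 294 billion kronor: reserves +294B, deposits +294B.
OMO purchase (from banks) 165.5 billion kronor: reserves +165.5B, deposits 0.
Totals: Δreserves = +256.5B, Δdeposits = +91B.
Δrequired reserves = 10% × +91B = +9.1B.
Δexcess reserves = Δreserves − Δrequired = +256.5B − (+9.1B) = +247.4 billion.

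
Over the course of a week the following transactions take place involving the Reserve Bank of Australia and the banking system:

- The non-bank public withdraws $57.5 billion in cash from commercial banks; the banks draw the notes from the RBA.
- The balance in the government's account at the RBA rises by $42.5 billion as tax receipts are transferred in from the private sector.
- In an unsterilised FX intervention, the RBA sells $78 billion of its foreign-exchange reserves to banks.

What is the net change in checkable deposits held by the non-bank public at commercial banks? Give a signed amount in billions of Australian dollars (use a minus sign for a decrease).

-$100 billion

Currency withdrawal $57.5 billion: non-bank counterparties' bank balances fall → −$57.5B.
Government account inflow $42.5 billion: non-bank counterparties' bank balances fall → −$42.5B.
FX sale $78 billion: the counterparty is a bank, so public deposits are unchanged → 0.
Net: −57.5 − 42.5 + 0 = -$100 billion.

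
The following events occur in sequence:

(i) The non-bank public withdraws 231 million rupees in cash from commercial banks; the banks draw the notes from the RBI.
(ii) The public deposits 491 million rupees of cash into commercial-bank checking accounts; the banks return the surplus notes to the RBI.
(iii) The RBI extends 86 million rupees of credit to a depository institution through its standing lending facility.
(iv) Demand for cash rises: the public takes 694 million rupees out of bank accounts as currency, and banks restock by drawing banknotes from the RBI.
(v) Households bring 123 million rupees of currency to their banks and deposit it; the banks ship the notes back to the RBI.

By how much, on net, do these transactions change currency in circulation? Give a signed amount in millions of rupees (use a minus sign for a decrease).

Currency withdrawal 231 million rupees: notes leave the central bank → +231M.
Currency deposit 491 million rupees: notes return to the central bank → −491M.
Discount-window loan 86 million rupees: no currency enters or leaves circulation → 0.
Currency withdrawal 694 million rupees: notes leave the central bank → +694M.
Currency deposit 123 million rupees: notes return to the central bank → −123M.
Net: 231 − 491 + 0 + 694 − 123 = +311 million.

+311 million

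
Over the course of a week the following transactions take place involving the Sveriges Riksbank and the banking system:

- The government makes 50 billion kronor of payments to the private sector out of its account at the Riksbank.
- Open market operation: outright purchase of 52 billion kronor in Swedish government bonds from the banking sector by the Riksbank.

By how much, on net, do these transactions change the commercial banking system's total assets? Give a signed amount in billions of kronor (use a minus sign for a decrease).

Riksbank balance sheet:
  Assets:      Securities +52B
  Liabilities: Bank reserves +102B, Government deposits −50B
Commercial banking system:
  Assets:      Reserves at CB +102B, Securities −52B
  Liabilities: Checkable deposits +50B
Change in total bank assets = +50 billion.

+50 billion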